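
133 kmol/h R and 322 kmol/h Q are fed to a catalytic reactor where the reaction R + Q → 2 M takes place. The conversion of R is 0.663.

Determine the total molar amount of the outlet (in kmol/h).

R reacted = 0.663 × 133 = 88.18 kmol/h; ν_R = −1, so ξ = 88.18/1 = 88.18 kmol/h.
Outlet amounts (n = n₀ + ν ξ):
  R: 133 − 1(88.18) = 44.82
  Q: 322 − 1(88.18) = 233.8
  M: 0 + 2(88.18) = 176.4
Total out = 44.82 + 233.8 + 176.4 = 455 kmol/h.

455 kmol/h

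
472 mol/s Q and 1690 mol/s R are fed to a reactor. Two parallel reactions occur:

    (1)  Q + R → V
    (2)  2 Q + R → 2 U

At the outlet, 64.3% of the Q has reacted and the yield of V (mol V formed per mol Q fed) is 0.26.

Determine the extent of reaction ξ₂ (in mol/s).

ξ₂ = 90.4 mol/s

Yield of V: 1ξ₁ / 472 = 0.26 → ξ₁ = 122.7 mol/s.
Conversion of Q: 1ξ₁ + 2ξ₂ = 0.643 × 472 = 303.5 → ξ₂ = 90.39 mol/s.
Outlet amounts (n = n₀ + Σ ν·ξ):
  Q: 472 − 1(122.7) − 2(90.39) = 168.5
  R: 1690 − 1(122.7) − 1(90.39) = 1477
  V: 0 + 1(122.7) = 122.7
  U: 0 + 2(90.39) = 180.8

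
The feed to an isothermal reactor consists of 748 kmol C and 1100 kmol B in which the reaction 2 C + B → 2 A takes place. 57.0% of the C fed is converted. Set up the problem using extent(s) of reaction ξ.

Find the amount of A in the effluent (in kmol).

C reacted = 0.57 × 748 = 426.4 kmol; ν_C = −2, so ξ = 426.4/2 = 213.2 kmol.
Outlet amounts (n = n₀ + ν ξ):
  C: 748 − 2(213.2) = 321.6
  B: 1100 − 1(213.2) = 886.8
  A: 0 + 2(213.2) = 426.4

426 kmol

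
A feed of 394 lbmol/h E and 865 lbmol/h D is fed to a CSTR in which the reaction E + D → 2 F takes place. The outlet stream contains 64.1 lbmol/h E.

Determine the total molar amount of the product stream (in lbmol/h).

1260 lbmol/h

For E: n = n₀ − 1ξ → 64.1 = 394 − 1ξ, giving ξ = 329.9 lbmol/h.
Outlet amounts (n = n₀ + ν ξ):
  E: 394 − 1(329.9) = 64.1
  D: 865 − 1(329.9) = 535.1
  F: 0 + 2(329.9) = 659.8
Total out = 64.1 + 535.1 + 659.8 = 1259 lbmol/h.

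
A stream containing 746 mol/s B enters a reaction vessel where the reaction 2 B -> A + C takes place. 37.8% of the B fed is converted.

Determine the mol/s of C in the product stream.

B reacted = 0.378 × 746 = 282 mol/s; ν_B = −2, so ξ = 282/2 = 141 mol/s.
Outlet amounts (n = n₀ + ν ξ):
  B: 746 − 2(141) = 464
  A: 0 + 1(141) = 141
  C: 0 + 1(141) = 141

141 mol/s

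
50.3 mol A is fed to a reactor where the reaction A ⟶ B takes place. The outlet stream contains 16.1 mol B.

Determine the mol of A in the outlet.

For B: n = n₀ + 1ξ → 16.1 = 0 + 1ξ, giving ξ = 16.1 mol.
Outlet amounts (n = n₀ + ν ξ):
  A: 50.3 − 1(16.1) = 34.2
  B: 0 + 1(16.1) = 16.1

34.2 mol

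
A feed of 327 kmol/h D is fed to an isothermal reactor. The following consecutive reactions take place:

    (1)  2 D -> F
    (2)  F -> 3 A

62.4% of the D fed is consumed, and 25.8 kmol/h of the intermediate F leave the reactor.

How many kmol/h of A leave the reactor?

229 kmol/h

Conversion of D: D consumed = 2ξ₁ = 0.624 × 327 → ξ₁ = 102 kmol/h.
F balance: n_F = 0 + 1ξ₁ − 1ξ₂ = 25.8 → ξ₂ = (1·102 − 25.8)/1 = 76.22 kmol/h.
Outlet amounts (n = n₀ + Σ ν·ξ):
  D: 327 − 2(102) = 123
  F: 0 + 1(102) − 1(76.22) = 25.8
  A: 0 + 3(76.22) = 228.7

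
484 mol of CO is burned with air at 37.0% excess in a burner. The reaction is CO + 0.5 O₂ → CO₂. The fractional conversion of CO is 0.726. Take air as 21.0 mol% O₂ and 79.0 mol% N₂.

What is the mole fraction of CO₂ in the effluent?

0.186

Stoichiometric O₂ = 0.5 × 484 = 242 mol; O₂ fed = 242 × 1.370 = 331.5 mol.
N₂ fed = 331.5 × 79/21 = 1247 mol.
Fuel reacted = 0.726 × 484 → ξ = 351.4 mol.
Outlet (n = n₀ + ν ξ):
  CO: 484 − 1(351.4) = 132.6
  O₂: 331.5 − 0.5(351.4) = 155.8
  N₂: 1247 (inert)
  CO₂: 0 + 1(351.4) = 351.4
Total out = 1887 mol; y_CO₂ = 351.4 / 1887 = 0.1862.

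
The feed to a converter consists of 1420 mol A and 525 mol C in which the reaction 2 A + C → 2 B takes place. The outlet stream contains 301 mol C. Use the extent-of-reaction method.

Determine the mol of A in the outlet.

For C: n = n₀ − 1ξ → 301 = 525 − 1ξ, giving ξ = 224 mol.
Outlet amounts (n = n₀ + ν ξ):
  A: 1420 − 2(224) = 972
  C: 525 − 1(224) = 301
  B: 0 + 2(224) = 448

972 mol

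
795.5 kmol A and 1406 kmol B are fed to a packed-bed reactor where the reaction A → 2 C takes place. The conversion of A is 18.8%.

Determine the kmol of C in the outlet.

A reacted = 0.188 × 795.5 = 149.6 kmol; ν_A = −1, so ξ = 149.6/1 = 149.6 kmol.
Outlet amounts (n = n₀ + ν ξ):
  A: 795.5 − 1(149.6) = 645.9
  C: 0 + 2(149.6) = 299.1
  B: 1406 (inert)

299 kmol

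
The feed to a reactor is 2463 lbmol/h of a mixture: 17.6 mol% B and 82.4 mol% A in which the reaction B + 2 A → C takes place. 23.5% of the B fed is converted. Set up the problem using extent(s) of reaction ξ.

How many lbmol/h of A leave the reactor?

B reacted = 0.235 × 433.5 = 101.9 lbmol/h; ν_B = −1, so ξ = 101.9/1 = 101.9 lbmol/h.
Outlet amounts (n = n₀ + ν ξ):
  B: 433.5 − 1(101.9) = 331.6
  A: 2030 − 2(101.9) = 1826
  C: 0 + 1(101.9) = 101.9

1830 lbmol/h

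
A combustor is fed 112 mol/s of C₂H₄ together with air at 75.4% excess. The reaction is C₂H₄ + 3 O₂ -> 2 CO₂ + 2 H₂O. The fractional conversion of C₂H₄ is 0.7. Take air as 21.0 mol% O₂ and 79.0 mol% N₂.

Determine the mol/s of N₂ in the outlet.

Stoichiometric O₂ = 3 × 112 = 336 mol/s; O₂ fed = 336 × 1.754 = 589.3 mol/s.
N₂ fed = 589.3 × 79/21 = 2217 mol/s.
Fuel reacted = 0.7 × 112 → ξ = 78.4 mol/s.
Outlet (n = n₀ + ν ξ):
  C₂H₄: 112 − 1(78.4) = 33.6
  O₂: 589.3 − 3(78.4) = 354.1
  N₂: 2217 (inert)
  CO₂: 0 + 2(78.4) = 156.8
  H₂O: 0 + 2(78.4) = 156.8

2220 mol/s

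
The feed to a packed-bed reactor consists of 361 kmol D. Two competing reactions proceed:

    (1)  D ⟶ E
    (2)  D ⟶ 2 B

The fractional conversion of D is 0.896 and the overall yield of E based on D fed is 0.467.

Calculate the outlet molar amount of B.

310 kmol

Yield of E: 1ξ₁ / 361 = 0.467 → ξ₁ = 168.6 kmol.
Conversion of D: 1ξ₁ + 1ξ₂ = 0.896 × 361 = 323.5 → ξ₂ = 154.9 kmol.
Outlet amounts (n = n₀ + Σ ν·ξ):
  D: 361 − 1(168.6) − 1(154.9) = 37.54
  E: 0 + 1(168.6) = 168.6
  B: 0 + 2(154.9) = 309.7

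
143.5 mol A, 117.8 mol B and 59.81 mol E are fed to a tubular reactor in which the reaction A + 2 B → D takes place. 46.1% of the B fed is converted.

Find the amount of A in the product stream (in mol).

B reacted = 0.461 × 117.8 = 54.31 mol; ν_B = −2, so ξ = 54.31/2 = 27.15 mol.
Outlet amounts (n = n₀ + ν ξ):
  A: 143.5 − 1(27.15) = 116.3
  B: 117.8 − 2(27.15) = 63.49
  D: 0 + 1(27.15) = 27.15
  E: 59.81 (inert)

116 mol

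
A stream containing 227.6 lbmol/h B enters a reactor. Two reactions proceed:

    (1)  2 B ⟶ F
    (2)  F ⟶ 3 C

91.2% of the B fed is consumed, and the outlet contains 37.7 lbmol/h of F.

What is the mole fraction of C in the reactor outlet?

Conversion of B: B consumed = 2ξ₁ = 0.912 × 227.6 → ξ₁ = 103.8 lbmol/h.
F balance: n_F = 0 + 1ξ₁ − 1ξ₂ = 37.7 → ξ₂ = (1·103.8 − 37.7)/1 = 66.09 lbmol/h.
Outlet amounts (n = n₀ + Σ ν·ξ):
  B: 227.6 − 2(103.8) = 20.03
  F: 0 + 1(103.8) − 1(66.09) = 37.7
  C: 0 + 3(66.09) = 198.3
Total out = 256 lbmol/h; y_C = 198.3 / 256 = 0.7745.

0.774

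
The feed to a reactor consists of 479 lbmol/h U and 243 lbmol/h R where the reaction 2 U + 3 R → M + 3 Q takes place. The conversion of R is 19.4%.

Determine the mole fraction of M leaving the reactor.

0.0222

R reacted = 0.194 × 243 = 47.14 lbmol/h; ν_R = −3, so ξ = 47.14/3 = 15.71 lbmol/h.
Outlet amounts (n = n₀ + ν ξ):
  U: 479 − 2(15.71) = 447.6
  R: 243 − 3(15.71) = 195.9
  M: 0 + 1(15.71) = 15.71
  Q: 0 + 3(15.71) = 47.14
Total out = 706.3 lbmol/h; y_M = 15.71 / 706.3 = 0.02225.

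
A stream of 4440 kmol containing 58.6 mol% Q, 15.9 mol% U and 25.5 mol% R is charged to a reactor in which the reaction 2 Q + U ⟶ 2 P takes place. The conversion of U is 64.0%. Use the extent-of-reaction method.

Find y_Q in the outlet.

U reacted = 0.64 × 706 = 451.8 kmol; ν_U = −1, so ξ = 451.8/1 = 451.8 kmol.
Outlet amounts (n = n₀ + ν ξ):
  Q: 2602 − 2(451.8) = 1698
  U: 706 − 1(451.8) = 254.1
  P: 0 + 2(451.8) = 903.6
  R: 1132 (inert)
Total out = 3988 kmol; y_Q = 1698 / 3988 = 0.4258.

0.426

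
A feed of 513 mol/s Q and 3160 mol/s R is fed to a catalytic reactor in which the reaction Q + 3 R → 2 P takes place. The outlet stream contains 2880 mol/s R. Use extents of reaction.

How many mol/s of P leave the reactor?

187 mol/s

For R: n = n₀ − 3ξ → 2880 = 3160 − 3ξ, giving ξ = 93.33 mol/s.
Outlet amounts (n = n₀ + ν ξ):
  Q: 513 − 1(93.33) = 419.7
  R: 3160 − 3(93.33) = 2880
  P: 0 + 2(93.33) = 186.7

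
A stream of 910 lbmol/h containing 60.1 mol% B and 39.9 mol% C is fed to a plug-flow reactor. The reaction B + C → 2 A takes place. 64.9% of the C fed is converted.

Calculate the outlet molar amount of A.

C reacted = 0.649 × 363.1 = 235.6 lbmol/h; ν_C = −1, so ξ = 235.6/1 = 235.6 lbmol/h.
Outlet amounts (n = n₀ + ν ξ):
  B: 546.9 − 1(235.6) = 311.3
  C: 363.1 − 1(235.6) = 127.4
  A: 0 + 2(235.6) = 471.3

471 lbmol/h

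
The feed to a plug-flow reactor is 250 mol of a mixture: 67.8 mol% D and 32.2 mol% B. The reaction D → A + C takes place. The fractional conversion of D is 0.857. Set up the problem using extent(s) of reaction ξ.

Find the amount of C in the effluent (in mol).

D reacted = 0.857 × 169.5 = 145.3 mol; ν_D = −1, so ξ = 145.3/1 = 145.3 mol.
Outlet amounts (n = n₀ + ν ξ):
  D: 169.5 − 1(145.3) = 24.24
  A: 0 + 1(145.3) = 145.3
  C: 0 + 1(145.3) = 145.3
  B: 80.5 (inert)

145 mol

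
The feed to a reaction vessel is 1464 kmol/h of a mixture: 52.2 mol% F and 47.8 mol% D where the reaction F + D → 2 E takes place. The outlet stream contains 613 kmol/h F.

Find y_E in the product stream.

For F: n = n₀ − 1ξ → 613 = 764.2 − 1ξ, giving ξ = 151.2 kmol/h.
Outlet amounts (n = n₀ + ν ξ):
  F: 764.2 − 1(151.2) = 613
  D: 699.8 − 1(151.2) = 548.6
  E: 0 + 2(151.2) = 302.4
Total out = 1464 kmol/h; y_E = 302.4 / 1464 = 0.2066.

0.207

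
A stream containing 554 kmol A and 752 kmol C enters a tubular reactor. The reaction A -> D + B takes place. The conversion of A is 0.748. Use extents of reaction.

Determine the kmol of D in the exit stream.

A reacted = 0.748 × 554 = 414.4 kmol; ν_A = −1, so ξ = 414.4/1 = 414.4 kmol.
Outlet amounts (n = n₀ + ν ξ):
  A: 554 − 1(414.4) = 139.6
  D: 0 + 1(414.4) = 414.4
  B: 0 + 1(414.4) = 414.4
  C: 752 (inert)

414 kmol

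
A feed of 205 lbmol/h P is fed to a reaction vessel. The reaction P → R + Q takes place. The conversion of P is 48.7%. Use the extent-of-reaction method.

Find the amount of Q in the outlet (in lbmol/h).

P reacted = 0.487 × 205 = 99.83 lbmol/h; ν_P = −1, so ξ = 99.83/1 = 99.83 lbmol/h.
Outlet amounts (n = n₀ + ν ξ):
  P: 205 − 1(99.83) = 105.2
  R: 0 + 1(99.83) = 99.83
  Q: 0 + 1(99.83) = 99.83

99.8 lbmol/h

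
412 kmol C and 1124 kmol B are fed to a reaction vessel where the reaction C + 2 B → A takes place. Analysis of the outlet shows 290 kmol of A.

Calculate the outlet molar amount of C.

For A: n = n₀ + 1ξ → 290 = 0 + 1ξ, giving ξ = 290 kmol.
Outlet amounts (n = n₀ + ν ξ):
  C: 412 − 1(290) = 122
  B: 1124 − 2(290) = 544
  A: 0 + 1(290) = 290

122 kmol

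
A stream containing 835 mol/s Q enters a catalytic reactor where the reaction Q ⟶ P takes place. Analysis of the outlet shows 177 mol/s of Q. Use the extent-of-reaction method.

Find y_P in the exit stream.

For Q: n = n₀ − 1ξ → 177 = 835 − 1ξ, giving ξ = 658 mol/s.
Outlet amounts (n = n₀ + ν ξ):
  Q: 835 − 1(658) = 177
  P: 0 + 1(658) = 658
Total out = 835 mol/s; y_P = 658 / 835 = 0.788.

0.788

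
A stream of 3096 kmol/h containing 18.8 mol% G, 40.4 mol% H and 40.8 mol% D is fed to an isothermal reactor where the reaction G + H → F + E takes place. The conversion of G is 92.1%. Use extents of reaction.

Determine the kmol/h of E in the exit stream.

G reacted = 0.921 × 582 = 536.1 kmol/h; ν_G = −1, so ξ = 536.1/1 = 536.1 kmol/h.
Outlet amounts (n = n₀ + ν ξ):
  G: 582 − 1(536.1) = 45.98
  H: 1251 − 1(536.1) = 714.7
  F: 0 + 1(536.1) = 536.1
  E: 0 + 1(536.1) = 536.1
  D: 1263 (inert)

536 kmol/h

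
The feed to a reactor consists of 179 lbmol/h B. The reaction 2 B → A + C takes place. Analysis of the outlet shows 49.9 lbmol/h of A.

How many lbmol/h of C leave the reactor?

49.9 lbmol/h

For A: n = n₀ + 1ξ → 49.9 = 0 + 1ξ, giving ξ = 49.9 lbmol/h.
Outlet amounts (n = n₀ + ν ξ):
  B: 179 − 2(49.9) = 79.2
  A: 0 + 1(49.9) = 49.9
  C: 0 + 1(49.9) = 49.9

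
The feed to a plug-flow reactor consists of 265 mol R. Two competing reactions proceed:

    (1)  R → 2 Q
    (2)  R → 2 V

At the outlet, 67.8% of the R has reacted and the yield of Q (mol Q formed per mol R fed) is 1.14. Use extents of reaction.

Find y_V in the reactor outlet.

Yield of Q: 2ξ₁ / 265 = 1.14 → ξ₁ = 151 mol.
Conversion of R: 1ξ₁ + 1ξ₂ = 0.678 × 265 = 179.7 → ξ₂ = 28.62 mol.
Outlet amounts (n = n₀ + Σ ν·ξ):
  R: 265 − 1(151) − 1(28.62) = 85.33
  Q: 0 + 2(151) = 302.1
  V: 0 + 2(28.62) = 57.24
Total out = 444.7 mol; y_V = 57.24 / 444.7 = 0.1287.

0.129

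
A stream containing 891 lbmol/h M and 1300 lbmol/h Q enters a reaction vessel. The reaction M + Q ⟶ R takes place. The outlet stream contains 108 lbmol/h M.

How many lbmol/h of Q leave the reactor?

517 lbmol/h

For M: n = n₀ − 1ξ → 108 = 891 − 1ξ, giving ξ = 783 lbmol/h.
Outlet amounts (n = n₀ + ν ξ):
  M: 891 − 1(783) = 108
  Q: 1300 − 1(783) = 517
  R: 0 + 1(783) = 783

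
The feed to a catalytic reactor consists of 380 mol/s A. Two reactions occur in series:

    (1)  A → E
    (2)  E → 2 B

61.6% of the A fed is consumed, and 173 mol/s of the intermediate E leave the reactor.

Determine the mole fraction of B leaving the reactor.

0.277

Conversion of A: A consumed = 1ξ₁ = 0.616 × 380 → ξ₁ = 234.1 mol/s.
E balance: n_E = 0 + 1ξ₁ − 1ξ₂ = 173 → ξ₂ = (1·234.1 − 173)/1 = 61.08 mol/s.
Outlet amounts (n = n₀ + Σ ν·ξ):
  A: 380 − 1(234.1) = 145.9
  E: 0 + 1(234.1) − 1(61.08) = 173
  B: 0 + 2(61.08) = 122.2
Total out = 441.1 mol/s; y_B = 122.2 / 441.1 = 0.277.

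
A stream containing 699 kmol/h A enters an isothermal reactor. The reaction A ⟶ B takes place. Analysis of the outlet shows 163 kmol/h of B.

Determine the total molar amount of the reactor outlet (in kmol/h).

699 kmol/h

For B: n = n₀ + 1ξ → 163 = 0 + 1ξ, giving ξ = 163 kmol/h.
Outlet amounts (n = n₀ + ν ξ):
  A: 699 − 1(163) = 536
  B: 0 + 1(163) = 163
Total out = 536 + 163 = 699 kmol/h.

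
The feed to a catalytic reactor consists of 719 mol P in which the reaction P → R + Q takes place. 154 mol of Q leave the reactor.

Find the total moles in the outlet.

For Q: n = n₀ + 1ξ → 154 = 0 + 1ξ, giving ξ = 154 mol.
Outlet amounts (n = n₀ + ν ξ):
  P: 719 − 1(154) = 565
  R: 0 + 1(154) = 154
  Q: 0 + 1(154) = 154
Total out = 565 + 154 + 154 = 873 mol.

873 mol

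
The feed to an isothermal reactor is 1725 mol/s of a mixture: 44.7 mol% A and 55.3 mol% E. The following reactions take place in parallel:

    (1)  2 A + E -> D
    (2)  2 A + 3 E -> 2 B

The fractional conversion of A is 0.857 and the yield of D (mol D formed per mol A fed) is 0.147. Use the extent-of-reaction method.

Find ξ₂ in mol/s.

Yield of D: 1ξ₁ / 771.1 = 0.147 → ξ₁ = 113.3 mol/s.
Conversion of A: 2ξ₁ + 2ξ₂ = 0.857 × 771.1 = 660.8 → ξ₂ = 217.1 mol/s.
Outlet amounts (n = n₀ + Σ ν·ξ):
  A: 771.1 − 2(113.3) − 2(217.1) = 110.3
  E: 953.9 − 1(113.3) − 3(217.1) = 189.4
  D: 0 + 1(113.3) = 113.3
  B: 0 + 2(217.1) = 434.1

ξ₂ = 217 mol/s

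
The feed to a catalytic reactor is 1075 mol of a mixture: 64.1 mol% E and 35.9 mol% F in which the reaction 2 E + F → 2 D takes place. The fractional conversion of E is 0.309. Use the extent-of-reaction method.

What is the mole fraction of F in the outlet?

E reacted = 0.309 × 689.1 = 212.9 mol; ν_E = −2, so ξ = 212.9/2 = 106.5 mol.
Outlet amounts (n = n₀ + ν ξ):
  E: 689.1 − 2(106.5) = 476.2
  F: 385.9 − 1(106.5) = 279.5
  D: 0 + 2(106.5) = 212.9
Total out = 968.5 mol; y_F = 279.5 / 968.5 = 0.2885.

0.289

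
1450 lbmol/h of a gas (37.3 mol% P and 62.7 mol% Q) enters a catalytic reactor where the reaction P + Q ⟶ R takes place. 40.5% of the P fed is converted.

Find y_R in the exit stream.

P reacted = 0.405 × 540.8 = 219 lbmol/h; ν_P = −1, so ξ = 219/1 = 219 lbmol/h.
Outlet amounts (n = n₀ + ν ξ):
  P: 540.8 − 1(219) = 321.8
  Q: 909.1 − 1(219) = 690.1
  R: 0 + 1(219) = 219
Total out = 1231 lbmol/h; y_R = 219 / 1231 = 0.1779.

0.178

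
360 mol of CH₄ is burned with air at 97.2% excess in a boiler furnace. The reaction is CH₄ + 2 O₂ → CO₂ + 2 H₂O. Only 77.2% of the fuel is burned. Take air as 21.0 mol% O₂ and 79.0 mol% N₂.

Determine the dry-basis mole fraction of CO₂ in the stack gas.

Stoichiometric O₂ = 2 × 360 = 720 mol; O₂ fed = 720 × 1.972 = 1420 mol.
N₂ fed = 1420 × 79/21 = 5341 mol.
Fuel reacted = 0.772 × 360 → ξ = 277.9 mol.
Outlet (n = n₀ + ν ξ):
  CH₄: 360 − 1(277.9) = 82.08
  O₂: 1420 − 2(277.9) = 864
  N₂: 5341 (inert)
  CO₂: 0 + 1(277.9) = 277.9
  H₂O: 0 + 2(277.9) = 555.8
Dry total = 6565 mol; y_CO₂ (dry) = 277.9 / 6565 = 0.04233.

0.0423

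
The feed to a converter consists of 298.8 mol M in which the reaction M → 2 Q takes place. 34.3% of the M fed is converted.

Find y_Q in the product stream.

M reacted = 0.343 × 298.8 = 102.5 mol; ν_M = −1, so ξ = 102.5/1 = 102.5 mol.
Outlet amounts (n = n₀ + ν ξ):
  M: 298.8 − 1(102.5) = 196.3
  Q: 0 + 2(102.5) = 205
Total out = 401.3 mol; y_Q = 205 / 401.3 = 0.5108.

0.511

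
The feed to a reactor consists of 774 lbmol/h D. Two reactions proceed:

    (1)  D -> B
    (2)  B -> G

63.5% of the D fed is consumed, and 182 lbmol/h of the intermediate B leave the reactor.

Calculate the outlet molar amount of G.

Conversion of D: D consumed = 1ξ₁ = 0.635 × 774 → ξ₁ = 491.5 lbmol/h.
B balance: n_B = 0 + 1ξ₁ − 1ξ₂ = 182 → ξ₂ = (1·491.5 − 182)/1 = 309.5 lbmol/h.
Outlet amounts (n = n₀ + Σ ν·ξ):
  D: 774 − 1(491.5) = 282.5
  B: 0 + 1(491.5) − 1(309.5) = 182
  G: 0 + 1(309.5) = 309.5

309 lbmol/h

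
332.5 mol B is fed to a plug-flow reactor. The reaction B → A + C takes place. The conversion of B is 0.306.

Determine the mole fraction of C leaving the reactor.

0.234

B reacted = 0.306 × 332.5 = 101.7 mol; ν_B = −1, so ξ = 101.7/1 = 101.7 mol.
Outlet amounts (n = n₀ + ν ξ):
  B: 332.5 − 1(101.7) = 230.8
  A: 0 + 1(101.7) = 101.7
  C: 0 + 1(101.7) = 101.7
Total out = 434.2 mol; y_C = 101.7 / 434.2 = 0.2343.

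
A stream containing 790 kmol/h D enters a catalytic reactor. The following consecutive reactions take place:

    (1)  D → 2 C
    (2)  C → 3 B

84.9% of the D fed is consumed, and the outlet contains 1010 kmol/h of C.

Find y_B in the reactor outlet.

0.468

Conversion of D: D consumed = 1ξ₁ = 0.849 × 790 → ξ₁ = 670.7 kmol/h.
C balance: n_C = 0 + 2ξ₁ − 1ξ₂ = 1010 → ξ₂ = (2·670.7 − 1010)/1 = 331.4 kmol/h.
Outlet amounts (n = n₀ + Σ ν·ξ):
  D: 790 − 1(670.7) = 119.3
  C: 0 + 2(670.7) − 1(331.4) = 1010
  B: 0 + 3(331.4) = 994.3
Total out = 2124 kmol/h; y_B = 994.3 / 2124 = 0.4682.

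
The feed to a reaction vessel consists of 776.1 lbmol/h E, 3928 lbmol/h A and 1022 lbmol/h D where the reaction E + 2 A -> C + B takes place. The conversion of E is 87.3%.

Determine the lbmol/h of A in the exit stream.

E reacted = 0.873 × 776.1 = 677.5 lbmol/h; ν_E = −1, so ξ = 677.5/1 = 677.5 lbmol/h.
Outlet amounts (n = n₀ + ν ξ):
  E: 776.1 − 1(677.5) = 98.56
  A: 3928 − 2(677.5) = 2573
  C: 0 + 1(677.5) = 677.5
  B: 0 + 1(677.5) = 677.5
  D: 1022 (inert)

2570 lbmol/h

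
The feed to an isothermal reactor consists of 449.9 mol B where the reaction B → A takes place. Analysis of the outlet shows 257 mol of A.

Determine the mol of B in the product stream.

193 mol

For A: n = n₀ + 1ξ → 257 = 0 + 1ξ, giving ξ = 257 mol.
Outlet amounts (n = n₀ + ν ξ):
  B: 449.9 − 1(257) = 192.9
  A: 0 + 1(257) = 257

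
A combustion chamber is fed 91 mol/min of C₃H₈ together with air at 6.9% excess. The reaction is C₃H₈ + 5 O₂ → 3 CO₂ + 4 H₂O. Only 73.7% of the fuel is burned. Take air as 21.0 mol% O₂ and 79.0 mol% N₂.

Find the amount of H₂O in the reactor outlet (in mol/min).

Stoichiometric O₂ = 5 × 91 = 455 mol/min; O₂ fed = 455 × 1.069 = 486.4 mol/min.
N₂ fed = 486.4 × 79/21 = 1830 mol/min.
Fuel reacted = 0.737 × 91 → ξ = 67.07 mol/min.
Outlet (n = n₀ + ν ξ):
  C₃H₈: 91 − 1(67.07) = 23.93
  O₂: 486.4 − 5(67.07) = 151.1
  N₂: 1830 (inert)
  CO₂: 0 + 3(67.07) = 201.2
  H₂O: 0 + 4(67.07) = 268.3

268 mol/min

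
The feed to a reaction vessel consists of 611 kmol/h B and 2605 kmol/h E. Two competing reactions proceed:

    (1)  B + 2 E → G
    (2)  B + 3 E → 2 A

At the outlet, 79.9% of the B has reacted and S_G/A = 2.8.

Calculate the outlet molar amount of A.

148 kmol/h

Conversion of B: B consumed = 0.799 × 611 = 488.2 kmol/h = 1ξ₁ + 1ξ₂.
Selectivity: 1ξ₁ / (2ξ₂) = 2.8 → ξ₁ = 5.6 ξ₂.
Substitute: (1·5.6 + 1) ξ₂ = 488.2 → ξ₂ = 73.97 kmol/h, ξ₁ = 414.2 kmol/h.
Outlet amounts (n = n₀ + Σ ν·ξ):
  B: 611 − 1(414.2) − 1(73.97) = 122.8
  E: 2605 − 2(414.2) − 3(73.97) = 1555
  G: 0 + 1(414.2) = 414.2
  A: 0 + 2(73.97) = 147.9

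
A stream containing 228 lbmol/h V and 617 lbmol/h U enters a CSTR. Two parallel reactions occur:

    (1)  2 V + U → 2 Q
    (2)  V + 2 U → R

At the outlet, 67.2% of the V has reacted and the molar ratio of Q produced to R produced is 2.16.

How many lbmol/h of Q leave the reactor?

Conversion of V: V consumed = 0.672 × 228 = 153.2 lbmol/h = 2ξ₁ + 1ξ₂.
Selectivity: 2ξ₁ / (1ξ₂) = 2.16 → ξ₁ = 1.08 ξ₂.
Substitute: (2·1.08 + 1) ξ₂ = 153.2 → ξ₂ = 48.49 lbmol/h, ξ₁ = 52.36 lbmol/h.
Outlet amounts (n = n₀ + Σ ν·ξ):
  V: 228 − 2(52.36) − 1(48.49) = 74.78
  U: 617 − 1(52.36) − 2(48.49) = 467.7
  Q: 0 + 2(52.36) = 104.7
  R: 0 + 1(48.49) = 48.49

105 lbmol/h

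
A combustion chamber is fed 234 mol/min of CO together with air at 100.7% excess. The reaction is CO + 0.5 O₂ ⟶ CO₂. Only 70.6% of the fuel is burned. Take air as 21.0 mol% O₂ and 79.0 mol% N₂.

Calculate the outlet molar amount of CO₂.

165 mol/min

Stoichiometric O₂ = 0.5 × 234 = 117 mol/min; O₂ fed = 117 × 2.007 = 234.8 mol/min.
N₂ fed = 234.8 × 79/21 = 883.4 mol/min.
Fuel reacted = 0.706 × 234 → ξ = 165.2 mol/min.
Outlet (n = n₀ + ν ξ):
  CO: 234 − 1(165.2) = 68.8
  O₂: 234.8 − 0.5(165.2) = 152.2
  N₂: 883.4 (inert)
  CO₂: 0 + 1(165.2) = 165.2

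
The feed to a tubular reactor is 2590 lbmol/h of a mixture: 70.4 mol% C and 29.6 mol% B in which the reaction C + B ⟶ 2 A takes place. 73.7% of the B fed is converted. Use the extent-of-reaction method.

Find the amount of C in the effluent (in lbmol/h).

1260 lbmol/h

B reacted = 0.737 × 766.6 = 565 lbmol/h; ν_B = −1, so ξ = 565/1 = 565 lbmol/h.
Outlet amounts (n = n₀ + ν ξ):
  C: 1823 − 1(565) = 1258
  B: 766.6 − 1(565) = 201.6
  A: 0 + 2(565) = 1130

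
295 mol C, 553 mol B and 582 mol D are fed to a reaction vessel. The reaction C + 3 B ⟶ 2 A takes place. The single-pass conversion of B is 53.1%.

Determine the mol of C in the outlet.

197 mol

B reacted = 0.531 × 553 = 293.6 mol; ν_B = −3, so ξ = 293.6/3 = 97.88 mol.
Outlet amounts (n = n₀ + ν ξ):
  C: 295 − 1(97.88) = 197.1
  B: 553 − 3(97.88) = 259.4
  A: 0 + 2(97.88) = 195.8
  D: 582 (inert)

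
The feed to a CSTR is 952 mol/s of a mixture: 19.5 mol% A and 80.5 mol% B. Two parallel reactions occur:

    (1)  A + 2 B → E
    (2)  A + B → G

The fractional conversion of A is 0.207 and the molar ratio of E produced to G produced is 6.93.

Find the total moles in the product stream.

880 mol/s

Conversion of A: A consumed = 0.207 × 185.6 = 38.43 mol/s = 1ξ₁ + 1ξ₂.
Selectivity: 1ξ₁ / (1ξ₂) = 6.93 → ξ₁ = 6.93 ξ₂.
Substitute: (1·6.93 + 1) ξ₂ = 38.43 → ξ₂ = 4.846 mol/s, ξ₁ = 33.58 mol/s.
Outlet amounts (n = n₀ + Σ ν·ξ):
  A: 185.6 − 1(33.58) − 1(4.846) = 147.2
  B: 766.4 − 2(33.58) − 1(4.846) = 694.4
  E: 0 + 1(33.58) = 33.58
  G: 0 + 1(4.846) = 4.846
Total out = 147.2 + 694.4 + 33.58 + 4.846 = 880 mol/s.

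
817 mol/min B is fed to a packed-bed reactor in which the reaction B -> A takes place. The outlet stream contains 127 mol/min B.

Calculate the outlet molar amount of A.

690 mol/min

For B: n = n₀ − 1ξ → 127 = 817 − 1ξ, giving ξ = 690 mol/min.
Outlet amounts (n = n₀ + ν ξ):
  B: 817 − 1(690) = 127
  A: 0 + 1(690) = 690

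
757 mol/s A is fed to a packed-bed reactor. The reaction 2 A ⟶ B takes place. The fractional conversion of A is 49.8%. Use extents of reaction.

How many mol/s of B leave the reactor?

188 mol/s

A reacted = 0.498 × 757 = 377 mol/s; ν_A = −2, so ξ = 377/2 = 188.5 mol/s.
Outlet amounts (n = n₀ + ν ξ):
  A: 757 − 2(188.5) = 380
  B: 0 + 1(188.5) = 188.5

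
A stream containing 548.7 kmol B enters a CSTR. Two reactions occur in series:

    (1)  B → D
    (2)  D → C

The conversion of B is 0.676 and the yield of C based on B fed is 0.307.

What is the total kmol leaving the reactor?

Conversion of B: B consumed = 1ξ₁ = 0.676 × 548.7 → ξ₁ = 370.9 kmol.
Yield of C: 1ξ₂ / 548.7 = 0.307 → ξ₂ = 168.5 kmol.
Outlet amounts (n = n₀ + Σ ν·ξ):
  B: 548.7 − 1(370.9) = 177.8
  D: 0 + 1(370.9) − 1(168.5) = 202.5
  C: 0 + 1(168.5) = 168.5
Total out = 177.8 + 202.5 + 168.5 = 548.7 kmol.

549 kmol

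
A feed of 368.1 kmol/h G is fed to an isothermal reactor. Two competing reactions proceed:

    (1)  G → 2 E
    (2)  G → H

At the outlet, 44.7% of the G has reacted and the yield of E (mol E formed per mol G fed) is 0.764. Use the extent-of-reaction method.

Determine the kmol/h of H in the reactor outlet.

Yield of E: 2ξ₁ / 368.1 = 0.764 → ξ₁ = 140.6 kmol/h.
Conversion of G: 1ξ₁ + 1ξ₂ = 0.447 × 368.1 = 164.5 → ξ₂ = 23.93 kmol/h.
Outlet amounts (n = n₀ + Σ ν·ξ):
  G: 368.1 − 1(140.6) − 1(23.93) = 203.6
  E: 0 + 2(140.6) = 281.2
  H: 0 + 1(23.93) = 23.93

23.9 kmol/h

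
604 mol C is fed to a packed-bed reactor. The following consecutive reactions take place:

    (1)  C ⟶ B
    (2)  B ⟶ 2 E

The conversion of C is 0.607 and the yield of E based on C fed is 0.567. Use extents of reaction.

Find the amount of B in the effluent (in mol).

195 mol

Conversion of C: C consumed = 1ξ₁ = 0.607 × 604 → ξ₁ = 366.6 mol.
Yield of E: 2ξ₂ / 604 = 0.567 → ξ₂ = 171.2 mol.
Outlet amounts (n = n₀ + Σ ν·ξ):
  C: 604 − 1(366.6) = 237.4
  B: 0 + 1(366.6) − 1(171.2) = 195.4
  E: 0 + 2(171.2) = 342.5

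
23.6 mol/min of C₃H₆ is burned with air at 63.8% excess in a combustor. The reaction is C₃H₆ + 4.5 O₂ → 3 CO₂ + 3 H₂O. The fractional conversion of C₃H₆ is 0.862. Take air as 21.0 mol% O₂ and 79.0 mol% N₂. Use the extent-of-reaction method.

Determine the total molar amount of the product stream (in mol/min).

862 mol/min

Stoichiometric O₂ = 4.5 × 23.6 = 106.2 mol/min; O₂ fed = 106.2 × 1.638 = 174 mol/min.
N₂ fed = 174 × 79/21 = 654.4 mol/min.
Fuel reacted = 0.862 × 23.6 → ξ = 20.34 mol/min.
Outlet (n = n₀ + ν ξ):
  C₃H₆: 23.6 − 1(20.34) = 3.257
  O₂: 174 − 4.5(20.34) = 82.41
  N₂: 654.4 (inert)
  CO₂: 0 + 3(20.34) = 61.03
  H₂O: 0 + 3(20.34) = 61.03
Total out = 3.257 + 82.41 + 654.4 + 61.03 + 61.03 = 862.1 mol/min.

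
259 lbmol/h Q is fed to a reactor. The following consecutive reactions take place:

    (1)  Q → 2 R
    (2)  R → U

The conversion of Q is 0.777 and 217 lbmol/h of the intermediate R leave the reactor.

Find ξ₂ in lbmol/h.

ξ₂ = 185 lbmol/h

Conversion of Q: Q consumed = 1ξ₁ = 0.777 × 259 → ξ₁ = 201.2 lbmol/h.
R balance: n_R = 0 + 2ξ₁ − 1ξ₂ = 217 → ξ₂ = (2·201.2 − 217)/1 = 185.5 lbmol/h.
Outlet amounts (n = n₀ + Σ ν·ξ):
  Q: 259 − 1(201.2) = 57.76
  R: 0 + 2(201.2) − 1(185.5) = 217
  U: 0 + 1(185.5) = 185.5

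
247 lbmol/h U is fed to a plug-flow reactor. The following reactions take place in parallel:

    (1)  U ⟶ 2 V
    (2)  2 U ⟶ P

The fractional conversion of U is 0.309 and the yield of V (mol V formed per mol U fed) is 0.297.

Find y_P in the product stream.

Yield of V: 2ξ₁ / 247 = 0.297 → ξ₁ = 36.68 lbmol/h.
Conversion of U: 1ξ₁ + 2ξ₂ = 0.309 × 247 = 76.32 → ξ₂ = 19.82 lbmol/h.
Outlet amounts (n = n₀ + Σ ν·ξ):
  U: 247 − 1(36.68) − 2(19.82) = 170.7
  V: 0 + 2(36.68) = 73.36
  P: 0 + 1(19.82) = 19.82
Total out = 263.9 lbmol/h; y_P = 19.82 / 263.9 = 0.07512.

0.0751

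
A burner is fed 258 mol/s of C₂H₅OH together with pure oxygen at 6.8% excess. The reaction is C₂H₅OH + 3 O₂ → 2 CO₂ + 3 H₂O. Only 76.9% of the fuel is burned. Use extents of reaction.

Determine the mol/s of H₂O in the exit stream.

Stoichiometric O₂ = 3 × 258 = 774 mol/s; O₂ fed = 774 × 1.068 = 826.6 mol/s.
Fuel reacted = 0.769 × 258 → ξ = 198.4 mol/s.
Outlet (n = n₀ + ν ξ):
  C₂H₅OH: 258 − 1(198.4) = 59.6
  O₂: 826.6 − 3(198.4) = 231.4
  CO₂: 0 + 2(198.4) = 396.8
  H₂O: 0 + 3(198.4) = 595.2

595 mol/s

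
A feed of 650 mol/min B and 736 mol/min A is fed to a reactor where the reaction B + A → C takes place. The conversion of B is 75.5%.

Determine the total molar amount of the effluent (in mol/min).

B reacted = 0.755 × 650 = 490.8 mol/min; ν_B = −1, so ξ = 490.8/1 = 490.8 mol/min.
Outlet amounts (n = n₀ + ν ξ):
  B: 650 − 1(490.8) = 159.2
  A: 736 − 1(490.8) = 245.2
  C: 0 + 1(490.8) = 490.8
Total out = 159.2 + 245.2 + 490.8 = 895.2 mol/min.

895 mol/min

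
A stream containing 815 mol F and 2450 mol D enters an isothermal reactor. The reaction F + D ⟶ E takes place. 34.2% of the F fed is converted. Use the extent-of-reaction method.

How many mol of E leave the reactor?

279 mol

F reacted = 0.342 × 815 = 278.7 mol; ν_F = −1, so ξ = 278.7/1 = 278.7 mol.
Outlet amounts (n = n₀ + ν ξ):
  F: 815 − 1(278.7) = 536.3
  D: 2450 − 1(278.7) = 2171
  E: 0 + 1(278.7) = 278.7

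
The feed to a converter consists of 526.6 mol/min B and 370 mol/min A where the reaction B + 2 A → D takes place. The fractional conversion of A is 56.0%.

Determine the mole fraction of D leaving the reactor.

A reacted = 0.56 × 370 = 207.2 mol/min; ν_A = −2, so ξ = 207.2/2 = 103.6 mol/min.
Outlet amounts (n = n₀ + ν ξ):
  B: 526.6 − 1(103.6) = 423
  A: 370 − 2(103.6) = 162.8
  D: 0 + 1(103.6) = 103.6
Total out = 689.4 mol/min; y_D = 103.6 / 689.4 = 0.1503.

0.15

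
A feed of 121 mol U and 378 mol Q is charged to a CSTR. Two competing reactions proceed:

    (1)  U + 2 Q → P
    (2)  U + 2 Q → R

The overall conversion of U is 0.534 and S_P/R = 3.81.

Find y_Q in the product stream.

0.673

Conversion of U: U consumed = 0.534 × 121 = 64.61 mol = 1ξ₁ + 1ξ₂.
Selectivity: 1ξ₁ / (1ξ₂) = 3.81 → ξ₁ = 3.81 ξ₂.
Substitute: (1·3.81 + 1) ξ₂ = 64.61 → ξ₂ = 13.43 mol, ξ₁ = 51.18 mol.
Outlet amounts (n = n₀ + Σ ν·ξ):
  U: 121 − 1(51.18) − 1(13.43) = 56.39
  Q: 378 − 2(51.18) − 2(13.43) = 248.8
  P: 0 + 1(51.18) = 51.18
  R: 0 + 1(13.43) = 13.43
Total out = 369.8 mol; y_Q = 248.8 / 369.8 = 0.6728.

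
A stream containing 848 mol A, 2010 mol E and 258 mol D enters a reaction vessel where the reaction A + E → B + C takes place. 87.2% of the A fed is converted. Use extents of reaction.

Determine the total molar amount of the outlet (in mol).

A reacted = 0.872 × 848 = 739.5 mol; ν_A = −1, so ξ = 739.5/1 = 739.5 mol.
Outlet amounts (n = n₀ + ν ξ):
  A: 848 − 1(739.5) = 108.5
  E: 2010 − 1(739.5) = 1271
  B: 0 + 1(739.5) = 739.5
  C: 0 + 1(739.5) = 739.5
  D: 258 (inert)
Total out = 108.5 + 1271 + 739.5 + 739.5 + 258 = 3116 mol.

3120 mol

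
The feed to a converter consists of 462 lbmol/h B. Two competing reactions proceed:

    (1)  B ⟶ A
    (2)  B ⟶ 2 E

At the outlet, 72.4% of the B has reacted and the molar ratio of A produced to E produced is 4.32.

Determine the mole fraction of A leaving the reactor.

Conversion of B: B consumed = 0.724 × 462 = 334.5 lbmol/h = 1ξ₁ + 1ξ₂.
Selectivity: 1ξ₁ / (2ξ₂) = 4.32 → ξ₁ = 8.64 ξ₂.
Substitute: (1·8.64 + 1) ξ₂ = 334.5 → ξ₂ = 34.7 lbmol/h, ξ₁ = 299.8 lbmol/h.
Outlet amounts (n = n₀ + Σ ν·ξ):
  B: 462 − 1(299.8) − 1(34.7) = 127.5
  A: 0 + 1(299.8) = 299.8
  E: 0 + 2(34.7) = 69.4
Total out = 496.7 lbmol/h; y_A = 299.8 / 496.7 = 0.6036.

0.604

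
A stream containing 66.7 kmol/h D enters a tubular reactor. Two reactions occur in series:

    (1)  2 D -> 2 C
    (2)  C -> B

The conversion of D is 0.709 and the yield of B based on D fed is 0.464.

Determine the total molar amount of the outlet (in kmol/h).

Conversion of D: D consumed = 2ξ₁ = 0.709 × 66.7 → ξ₁ = 23.65 kmol/h.
Yield of B: 1ξ₂ / 66.7 = 0.464 → ξ₂ = 30.95 kmol/h.
Outlet amounts (n = n₀ + Σ ν·ξ):
  D: 66.7 − 2(23.65) = 19.41
  C: 0 + 2(23.65) − 1(30.95) = 16.34
  B: 0 + 1(30.95) = 30.95
Total out = 19.41 + 16.34 + 30.95 = 66.7 kmol/h.

66.7 kmol/h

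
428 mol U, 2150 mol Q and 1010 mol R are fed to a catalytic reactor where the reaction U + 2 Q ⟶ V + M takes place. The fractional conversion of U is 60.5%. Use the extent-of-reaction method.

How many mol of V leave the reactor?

259 mol

U reacted = 0.605 × 428 = 258.9 mol; ν_U = −1, so ξ = 258.9/1 = 258.9 mol.
Outlet amounts (n = n₀ + ν ξ):
  U: 428 − 1(258.9) = 169.1
  Q: 2150 − 2(258.9) = 1632
  V: 0 + 1(258.9) = 258.9
  M: 0 + 1(258.9) = 258.9
  R: 1010 (inert)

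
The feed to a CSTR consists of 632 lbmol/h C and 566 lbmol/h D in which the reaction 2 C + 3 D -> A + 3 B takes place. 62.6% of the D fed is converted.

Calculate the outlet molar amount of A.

118 lbmol/h

D reacted = 0.626 × 566 = 354.3 lbmol/h; ν_D = −3, so ξ = 354.3/3 = 118.1 lbmol/h.
Outlet amounts (n = n₀ + ν ξ):
  C: 632 − 2(118.1) = 395.8
  D: 566 − 3(118.1) = 211.7
  A: 0 + 1(118.1) = 118.1
  B: 0 + 3(118.1) = 354.3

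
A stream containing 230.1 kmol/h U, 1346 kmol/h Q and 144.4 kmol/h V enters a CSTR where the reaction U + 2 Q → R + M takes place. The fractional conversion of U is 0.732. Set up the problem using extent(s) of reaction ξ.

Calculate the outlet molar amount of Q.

1010 kmol/h

U reacted = 0.732 × 230.1 = 168.4 kmol/h; ν_U = −1, so ξ = 168.4/1 = 168.4 kmol/h.
Outlet amounts (n = n₀ + ν ξ):
  U: 230.1 − 1(168.4) = 61.67
  Q: 1346 − 2(168.4) = 1009
  R: 0 + 1(168.4) = 168.4
  M: 0 + 1(168.4) = 168.4
  V: 144.4 (inert)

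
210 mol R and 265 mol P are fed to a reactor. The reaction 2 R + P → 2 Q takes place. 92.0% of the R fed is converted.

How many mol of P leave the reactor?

R reacted = 0.92 × 210 = 193.2 mol; ν_R = −2, so ξ = 193.2/2 = 96.6 mol.
Outlet amounts (n = n₀ + ν ξ):
  R: 210 − 2(96.6) = 16.8
  P: 265 − 1(96.6) = 168.4
  Q: 0 + 2(96.6) = 193.2

168 mol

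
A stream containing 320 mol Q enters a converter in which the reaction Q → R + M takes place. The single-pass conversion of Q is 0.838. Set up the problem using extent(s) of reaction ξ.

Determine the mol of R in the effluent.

268 mol

Q reacted = 0.838 × 320 = 268.2 mol; ν_Q = −1, so ξ = 268.2/1 = 268.2 mol.
Outlet amounts (n = n₀ + ν ξ):
  Q: 320 − 1(268.2) = 51.84
  R: 0 + 1(268.2) = 268.2
  M: 0 + 1(268.2) = 268.2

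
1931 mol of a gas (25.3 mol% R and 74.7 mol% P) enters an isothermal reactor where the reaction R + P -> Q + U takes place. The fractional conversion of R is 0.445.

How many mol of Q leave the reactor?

R reacted = 0.445 × 488.5 = 217.4 mol; ν_R = −1, so ξ = 217.4/1 = 217.4 mol.
Outlet amounts (n = n₀ + ν ξ):
  R: 488.5 − 1(217.4) = 271.1
  P: 1442 − 1(217.4) = 1225
  Q: 0 + 1(217.4) = 217.4
  U: 0 + 1(217.4) = 217.4

217 mol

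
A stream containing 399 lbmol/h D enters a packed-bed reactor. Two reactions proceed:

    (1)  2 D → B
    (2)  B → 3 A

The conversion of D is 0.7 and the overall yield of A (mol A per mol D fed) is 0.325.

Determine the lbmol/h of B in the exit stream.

96.4 lbmol/h

Conversion of D: D consumed = 2ξ₁ = 0.7 × 399 → ξ₁ = 139.6 lbmol/h.
Yield of A: 3ξ₂ / 399 = 0.325 → ξ₂ = 43.23 lbmol/h.
Outlet amounts (n = n₀ + Σ ν·ξ):
  D: 399 − 2(139.6) = 119.7
  B: 0 + 1(139.6) − 1(43.23) = 96.42
  A: 0 + 3(43.23) = 129.7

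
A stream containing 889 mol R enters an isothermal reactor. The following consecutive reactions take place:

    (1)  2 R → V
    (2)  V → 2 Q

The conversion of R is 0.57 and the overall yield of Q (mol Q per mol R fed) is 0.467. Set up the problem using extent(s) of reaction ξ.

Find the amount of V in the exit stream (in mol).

Conversion of R: R consumed = 2ξ₁ = 0.57 × 889 → ξ₁ = 253.4 mol.
Yield of Q: 2ξ₂ / 889 = 0.467 → ξ₂ = 207.6 mol.
Outlet amounts (n = n₀ + Σ ν·ξ):
  R: 889 − 2(253.4) = 382.3
  V: 0 + 1(253.4) − 1(207.6) = 45.78
  Q: 0 + 2(207.6) = 415.2

45.8 mol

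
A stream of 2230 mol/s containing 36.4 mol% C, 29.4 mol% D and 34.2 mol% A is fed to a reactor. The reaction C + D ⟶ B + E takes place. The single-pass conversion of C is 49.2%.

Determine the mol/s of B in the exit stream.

C reacted = 0.492 × 811.7 = 399.4 mol/s; ν_C = −1, so ξ = 399.4/1 = 399.4 mol/s.
Outlet amounts (n = n₀ + ν ξ):
  C: 811.7 − 1(399.4) = 412.4
  D: 655.6 − 1(399.4) = 256.3
  B: 0 + 1(399.4) = 399.4
  E: 0 + 1(399.4) = 399.4
  A: 762.7 (inert)

399 mol/s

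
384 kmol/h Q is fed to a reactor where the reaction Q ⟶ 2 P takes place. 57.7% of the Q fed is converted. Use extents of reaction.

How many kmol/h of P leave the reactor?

Q reacted = 0.577 × 384 = 221.6 kmol/h; ν_Q = −1, so ξ = 221.6/1 = 221.6 kmol/h.
Outlet amounts (n = n₀ + ν ξ):
  Q: 384 − 1(221.6) = 162.4
  P: 0 + 2(221.6) = 443.1

443 kmol/h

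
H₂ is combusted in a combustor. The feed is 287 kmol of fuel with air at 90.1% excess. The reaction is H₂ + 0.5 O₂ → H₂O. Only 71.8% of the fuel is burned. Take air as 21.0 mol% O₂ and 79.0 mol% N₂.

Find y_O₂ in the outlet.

Stoichiometric O₂ = 0.5 × 287 = 143.5 kmol; O₂ fed = 143.5 × 1.901 = 272.8 kmol.
N₂ fed = 272.8 × 79/21 = 1026 kmol.
Fuel reacted = 0.718 × 287 → ξ = 206.1 kmol.
Outlet (n = n₀ + ν ξ):
  H₂: 287 − 1(206.1) = 80.93
  O₂: 272.8 − 0.5(206.1) = 169.8
  N₂: 1026 (inert)
  H₂O: 0 + 1(206.1) = 206.1
Total out = 1483 kmol; y_O₂ = 169.8 / 1483 = 0.1145.

0.114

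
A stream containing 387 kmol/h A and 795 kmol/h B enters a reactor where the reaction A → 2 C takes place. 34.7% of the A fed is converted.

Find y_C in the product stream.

A reacted = 0.347 × 387 = 134.3 kmol/h; ν_A = −1, so ξ = 134.3/1 = 134.3 kmol/h.
Outlet amounts (n = n₀ + ν ξ):
  A: 387 − 1(134.3) = 252.7
  C: 0 + 2(134.3) = 268.6
  B: 795 (inert)
Total out = 1316 kmol/h; y_C = 268.6 / 1316 = 0.204.

0.204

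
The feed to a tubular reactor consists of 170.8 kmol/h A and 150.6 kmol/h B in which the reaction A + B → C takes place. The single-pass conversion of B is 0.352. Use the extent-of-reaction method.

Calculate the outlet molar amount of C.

B reacted = 0.352 × 150.6 = 53.01 kmol/h; ν_B = −1, so ξ = 53.01/1 = 53.01 kmol/h.
Outlet amounts (n = n₀ + ν ξ):
  A: 170.8 − 1(53.01) = 117.8
  B: 150.6 − 1(53.01) = 97.59
  C: 0 + 1(53.01) = 53.01

53 kmol/h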